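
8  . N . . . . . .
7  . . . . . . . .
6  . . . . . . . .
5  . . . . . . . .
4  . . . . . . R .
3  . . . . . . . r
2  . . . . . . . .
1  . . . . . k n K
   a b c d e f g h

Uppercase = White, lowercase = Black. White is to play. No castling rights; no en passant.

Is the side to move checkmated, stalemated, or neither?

White to move; white king on h1.
In check: yes, from the black rook on h3.
King squares — g1: attacked by Kf1; g2: attacked by Kf1; h2: attacked by Rh3.
Legal moves for White: none.
In check with no legal moves → checkmate.

checkmate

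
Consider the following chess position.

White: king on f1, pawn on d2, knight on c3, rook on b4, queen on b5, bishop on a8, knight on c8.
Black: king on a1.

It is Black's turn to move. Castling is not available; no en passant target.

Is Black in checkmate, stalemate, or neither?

stalemate

Black to move; black king on a1.
In check: no.
King squares — b1: attacked by Nc3; a2: attacked by Nc3; b2: attacked by Rb4.
Legal moves for Black: none.
Not in check and no legal moves → stalemate.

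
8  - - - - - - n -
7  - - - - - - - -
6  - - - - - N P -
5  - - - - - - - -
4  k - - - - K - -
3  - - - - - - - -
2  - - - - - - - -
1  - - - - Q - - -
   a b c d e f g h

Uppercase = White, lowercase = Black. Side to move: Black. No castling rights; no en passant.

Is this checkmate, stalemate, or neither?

neither

Black to move; black king on a4.
In check: no.
Legal moves for Black: Ne7, Nh6, Nxf6, Kb5, Kb3, Ka3.
Black has 6 legal moves and is not in check → neither.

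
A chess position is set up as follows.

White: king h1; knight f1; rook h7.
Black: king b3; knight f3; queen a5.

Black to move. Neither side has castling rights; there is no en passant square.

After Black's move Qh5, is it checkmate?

After Qh5: white king on h1; in check: yes, from the black queen on h5.
White has 3 legal replies: Kg2, Rxh5, Nh2.
In check but a legal move exists → not checkmate.

no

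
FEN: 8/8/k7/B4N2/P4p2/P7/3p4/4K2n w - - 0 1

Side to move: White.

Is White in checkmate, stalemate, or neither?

neither

White to move; white king on e1.
In check: yes, from the black pawn on d2.
King squares — d1: available; f1: available; d2: available; e2: available; f2: attacked by Nh1.
Legal moves for White: Ke2, Kxd2, Kf1, Kd1, Bxd2.
White is in check but has 5 legal moves → neither.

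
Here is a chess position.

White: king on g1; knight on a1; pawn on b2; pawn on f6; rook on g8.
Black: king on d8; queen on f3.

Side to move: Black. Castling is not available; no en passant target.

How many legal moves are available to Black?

Black to move; king on d8.
In check: yes, from the white rook on g8.
Legal moves: Kd7, Kc7.
Count: 2.

2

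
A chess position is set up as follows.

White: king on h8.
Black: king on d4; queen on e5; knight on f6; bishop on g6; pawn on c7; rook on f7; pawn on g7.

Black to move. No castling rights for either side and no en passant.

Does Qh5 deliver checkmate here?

After Qh5: white king on h8; in check: yes, from the black queen on h5.
King squares — g7: attacked by Rf7; h7: attacked by Qh5; g8: attacked by Nf6.
White has no legal moves → checkmate.

yes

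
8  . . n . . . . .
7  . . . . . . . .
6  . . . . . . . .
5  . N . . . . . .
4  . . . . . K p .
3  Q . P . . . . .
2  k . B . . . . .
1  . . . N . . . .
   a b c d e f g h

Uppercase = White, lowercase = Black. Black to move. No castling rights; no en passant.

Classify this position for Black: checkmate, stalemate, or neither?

checkmate

Black to move; black king on a2.
In check: yes, from the white queen on a3.
King squares — a1: attacked by Qa3; b1: attacked by Bc2; b2: attacked by Nd1; a3: attacked by Nb5; b3: attacked by Bc2.
Legal moves for Black: none.
In check with no legal moves → checkmate.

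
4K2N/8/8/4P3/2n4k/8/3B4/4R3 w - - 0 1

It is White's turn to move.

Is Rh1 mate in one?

no

After Rh1: black king on h4; in check: yes, from the white rook on h1.
Black has 2 legal replies: Kg4, Kg3.
In check but a legal move exists → not checkmate.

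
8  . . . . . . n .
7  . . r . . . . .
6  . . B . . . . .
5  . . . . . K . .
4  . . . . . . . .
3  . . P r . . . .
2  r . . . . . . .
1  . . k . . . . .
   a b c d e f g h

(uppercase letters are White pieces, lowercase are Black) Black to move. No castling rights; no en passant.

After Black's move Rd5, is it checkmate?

no

After Rd5: white king on f5; in check: yes, from the black rook on d5.
White has 6 legal replies: Kg6, Ke6, Kg4, Kf4, Ke4, Bxd5.
In check but a legal move exists → not checkmate.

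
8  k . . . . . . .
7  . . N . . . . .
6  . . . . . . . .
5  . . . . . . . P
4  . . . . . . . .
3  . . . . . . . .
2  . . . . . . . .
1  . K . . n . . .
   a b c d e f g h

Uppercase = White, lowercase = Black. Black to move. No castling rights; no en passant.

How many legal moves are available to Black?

Black to move; king on a8.
In check: yes, from the white knight on c7.
Legal moves: Kb8, Kb7, Ka7.
Count: 3.

3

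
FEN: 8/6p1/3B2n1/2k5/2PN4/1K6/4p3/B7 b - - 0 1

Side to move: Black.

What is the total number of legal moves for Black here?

Black to move; king on c5.
In check: yes, from the white bishop on d6.
Legal moves: Kxd6, Kb6.
Count: 2.

2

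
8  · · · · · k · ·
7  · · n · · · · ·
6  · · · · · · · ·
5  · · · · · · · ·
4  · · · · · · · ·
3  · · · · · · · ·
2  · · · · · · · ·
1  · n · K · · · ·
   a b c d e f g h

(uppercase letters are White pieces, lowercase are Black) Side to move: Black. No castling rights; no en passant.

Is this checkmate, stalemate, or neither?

Black to move; black king on f8.
In check: no.
Legal moves for Black: Kg8, Ke8, Kg7, Kf7, Ke7, Ne8, Na8, Ne6, Na6, Nd5, Nb5, Nc3+, Na3, Nd2.
Black has 14 legal moves and is not in check → neither.

neither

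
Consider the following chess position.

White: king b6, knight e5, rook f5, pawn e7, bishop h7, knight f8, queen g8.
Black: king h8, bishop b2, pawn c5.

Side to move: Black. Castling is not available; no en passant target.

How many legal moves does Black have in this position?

0

Black to move; king on h8.
In check: yes, from the white queen on g8.
Legal moves: none.
Count: 0.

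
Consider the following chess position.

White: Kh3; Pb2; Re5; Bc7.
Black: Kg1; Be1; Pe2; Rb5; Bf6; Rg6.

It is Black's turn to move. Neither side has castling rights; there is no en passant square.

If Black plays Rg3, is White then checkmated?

yes

After Rg3: white king on h3; in check: yes, from the black rook on g3.
King squares — g2: attacked by Kg1; h2: attacked by Kg1; g3: attacked by Be1; g4: attacked by Rg3; h4: attacked by Bf6.
White has no legal moves → checkmate.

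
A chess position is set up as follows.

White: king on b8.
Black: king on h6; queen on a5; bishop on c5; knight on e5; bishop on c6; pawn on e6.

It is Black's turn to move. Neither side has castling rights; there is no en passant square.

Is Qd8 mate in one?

yes

After Qd8: white king on b8; in check: yes, from the black queen on d8.
King squares — a7: attacked by Bc5; b7: attacked by Bc6; c7: attacked by Qd8; a8: attacked by Bc6; c8: attacked by Qd8.
White has no legal moves → checkmate.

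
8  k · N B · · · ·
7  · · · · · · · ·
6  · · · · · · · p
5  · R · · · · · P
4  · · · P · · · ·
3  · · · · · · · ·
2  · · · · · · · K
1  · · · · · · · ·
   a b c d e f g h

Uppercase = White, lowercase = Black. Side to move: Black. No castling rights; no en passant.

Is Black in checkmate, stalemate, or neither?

Black to move; black king on a8.
In check: no.
King squares — a7: attacked by Nc8; b7: attacked by Rb5; b8: attacked by Rb5.
Legal moves for Black: none.
Not in check and no legal moves → stalemate.

stalemate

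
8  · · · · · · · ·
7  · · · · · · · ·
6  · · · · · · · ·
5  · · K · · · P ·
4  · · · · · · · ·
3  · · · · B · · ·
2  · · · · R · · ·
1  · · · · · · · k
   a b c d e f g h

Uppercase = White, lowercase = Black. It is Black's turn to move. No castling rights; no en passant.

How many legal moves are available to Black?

Black to move; king on h1.
In check: no.
Legal moves: none.
Count: 0.

0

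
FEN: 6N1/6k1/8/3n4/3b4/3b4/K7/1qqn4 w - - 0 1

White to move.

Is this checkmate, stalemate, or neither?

checkmate

White to move; white king on a2.
In check: yes, from the black queen on b1.
King squares — a1: attacked by Qb1; b1: attacked by Qc1; b2: attacked by Qb1; a3: attacked by Qc1; b3: attacked by Qb1.
Legal moves for White: none.
In check with no legal moves → checkmate.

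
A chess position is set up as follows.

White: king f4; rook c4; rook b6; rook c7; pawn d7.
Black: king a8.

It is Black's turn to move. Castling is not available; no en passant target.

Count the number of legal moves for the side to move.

0

Black to move; king on a8.
In check: no.
Legal moves: none.
Count: 0.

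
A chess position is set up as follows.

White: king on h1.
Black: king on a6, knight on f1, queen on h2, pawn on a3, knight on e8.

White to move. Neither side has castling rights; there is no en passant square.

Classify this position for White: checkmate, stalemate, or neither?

checkmate

White to move; white king on h1.
In check: yes, from the black queen on h2.
King squares — g1: attacked by Qh2; g2: attacked by Qh2; h2: attacked by Nf1.
Legal moves for White: none.
In check with no legal moves → checkmate.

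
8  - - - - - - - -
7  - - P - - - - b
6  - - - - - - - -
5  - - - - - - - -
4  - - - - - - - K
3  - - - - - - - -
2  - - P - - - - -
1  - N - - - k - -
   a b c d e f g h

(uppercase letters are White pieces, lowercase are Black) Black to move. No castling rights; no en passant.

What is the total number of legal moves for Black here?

11

Black to move; king on f1.
In check: no.
Legal moves: Bg8, Bg6, Bf5, Be4, Bd3, Bxc2, Kg2, Kf2, Ke2, Kg1, Ke1.
Count: 11.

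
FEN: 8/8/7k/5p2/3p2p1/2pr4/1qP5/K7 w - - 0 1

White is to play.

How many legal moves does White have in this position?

0

White to move; king on a1.
In check: yes, from the black queen on b2.
Legal moves: none.
Count: 0.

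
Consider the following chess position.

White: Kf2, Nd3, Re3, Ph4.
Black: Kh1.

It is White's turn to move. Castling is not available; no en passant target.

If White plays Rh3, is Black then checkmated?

After Rh3: black king on h1; in check: yes, from the white rook on h3.
King squares — g1: attacked by Kf2; g2: attacked by Kf2; h2: attacked by Rh3.
Black has no legal moves → checkmate.

yes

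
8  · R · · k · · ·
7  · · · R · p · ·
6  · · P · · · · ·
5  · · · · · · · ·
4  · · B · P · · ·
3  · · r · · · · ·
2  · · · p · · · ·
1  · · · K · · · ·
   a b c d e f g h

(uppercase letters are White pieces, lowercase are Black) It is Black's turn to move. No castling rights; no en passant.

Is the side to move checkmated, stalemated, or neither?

Black to move; black king on e8.
In check: yes, from the white rook on b8.
King squares — d7: attacked by Pc6; e7: attacked by Rd7; f7: own pawn; d8: attacked by Rd7; f8: attacked by Rb8.
Legal moves for Black: none.
In check with no legal moves → checkmate.

checkmate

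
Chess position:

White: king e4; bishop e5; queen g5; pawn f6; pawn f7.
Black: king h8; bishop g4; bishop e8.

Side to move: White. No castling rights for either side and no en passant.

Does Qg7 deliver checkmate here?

yes

After Qg7: black king on h8; in check: yes, from the white queen on g7.
King squares — g7: attacked by Pf6; h7: attacked by Qg7; g8: attacked by Pf7.
Black has no legal moves → checkmate.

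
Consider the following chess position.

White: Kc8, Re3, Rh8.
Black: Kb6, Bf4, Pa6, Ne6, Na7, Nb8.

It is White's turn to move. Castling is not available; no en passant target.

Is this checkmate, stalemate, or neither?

checkmate

White to move; white king on c8.
In check: yes, from the black knight on a7.
King squares — b7: attacked by Kb6; c7: attacked by Bf4; d7: attacked by Nb8; b8: attacked by Bf4; d8: attacked by Ne6.
Legal moves for White: none.
In check with no legal moves → checkmate.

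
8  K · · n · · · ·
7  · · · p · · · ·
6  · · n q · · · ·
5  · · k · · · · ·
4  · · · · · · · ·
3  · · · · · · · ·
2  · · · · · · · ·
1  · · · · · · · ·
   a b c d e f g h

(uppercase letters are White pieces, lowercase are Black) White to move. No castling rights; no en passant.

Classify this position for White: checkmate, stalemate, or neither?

stalemate

White to move; white king on a8.
In check: no.
King squares — a7: attacked by Nc6; b7: attacked by Nd8; b8: attacked by Nc6.
Legal moves for White: none.
Not in check and no legal moves → stalemate.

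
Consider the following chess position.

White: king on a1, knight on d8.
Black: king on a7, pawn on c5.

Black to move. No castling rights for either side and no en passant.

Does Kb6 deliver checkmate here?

no

After Kb6: white king on a1; in check: no.
White is not in check, so this cannot be checkmate.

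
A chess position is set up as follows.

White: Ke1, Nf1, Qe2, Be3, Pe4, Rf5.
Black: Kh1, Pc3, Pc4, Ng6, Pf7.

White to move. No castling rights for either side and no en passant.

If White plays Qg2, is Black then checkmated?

After Qg2: black king on h1; in check: yes, from the white queen on g2.
Black has 1 legal reply: Kxg2.
In check but a legal move exists → not checkmate.

no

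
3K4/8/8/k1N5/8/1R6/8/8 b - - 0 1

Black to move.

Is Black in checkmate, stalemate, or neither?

Black to move; black king on a5.
In check: no.
King squares — a4: attacked by Nc5; b4: attacked by Rb3; b5: attacked by Rb3; a6: attacked by Nc5; b6: attacked by Rb3.
Legal moves for Black: none.
Not in check and no legal moves → stalemate.

stalemate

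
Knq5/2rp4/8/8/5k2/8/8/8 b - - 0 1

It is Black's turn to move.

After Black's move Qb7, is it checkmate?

After Qb7: white king on a8; in check: yes, from the black queen on b7.
King squares — a7: attacked by Qb7; b7: attacked by Rc7; b8: attacked by Qb7.
White has no legal moves → checkmate.

yes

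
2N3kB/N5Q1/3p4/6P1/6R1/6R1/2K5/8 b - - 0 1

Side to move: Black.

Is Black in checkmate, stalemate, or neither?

Black to move; black king on g8.
In check: yes, from the white queen on g7.
King squares — f7: attacked by Qg7; g7: attacked by Bh8; h7: attacked by Qg7; f8: attacked by Qg7; h8: attacked by Qg7.
Legal moves for Black: none.
In check with no legal moves → checkmate.

checkmate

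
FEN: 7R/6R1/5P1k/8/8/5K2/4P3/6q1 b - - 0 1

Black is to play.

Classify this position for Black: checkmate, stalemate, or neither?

Black to move; black king on h6.
In check: yes, from the white rook on h8.
King squares — g5: attacked by Rg7; h5: attacked by Rh8; g6: attacked by Rg7; g7: attacked by Pf6; h7: attacked by Rg7.
Legal moves for Black: none.
In check with no legal moves → checkmate.

checkmate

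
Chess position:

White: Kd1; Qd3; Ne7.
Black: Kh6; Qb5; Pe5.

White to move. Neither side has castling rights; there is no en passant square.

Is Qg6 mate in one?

After Qg6: black king on h6; in check: yes, from the white queen on g6.
King squares — g5: attacked by Qg6; h5: attacked by Qg6; g6: attacked by Ne7; g7: attacked by Qg6; h7: attacked by Qg6.
Black has no legal moves → checkmate.

yes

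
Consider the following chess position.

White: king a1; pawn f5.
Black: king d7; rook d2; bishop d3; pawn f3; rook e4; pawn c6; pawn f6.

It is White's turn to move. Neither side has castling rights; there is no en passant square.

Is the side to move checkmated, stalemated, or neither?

stalemate

White to move; white king on a1.
In check: no.
King squares — b1: attacked by Bd3; a2: attacked by Rd2; b2: attacked by Rd2.
Legal moves for White: none.
Not in check and no legal moves → stalemate.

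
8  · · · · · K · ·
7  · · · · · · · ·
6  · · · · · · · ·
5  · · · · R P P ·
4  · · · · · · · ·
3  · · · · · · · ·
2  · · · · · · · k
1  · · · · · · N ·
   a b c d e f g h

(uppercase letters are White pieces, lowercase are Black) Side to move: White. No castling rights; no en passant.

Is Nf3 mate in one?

no

After Nf3: black king on h2; in check: yes, from the white knight on f3.
Black has 4 legal replies: Kh3, Kg3, Kg2, Kh1.
In check but a legal move exists → not checkmate.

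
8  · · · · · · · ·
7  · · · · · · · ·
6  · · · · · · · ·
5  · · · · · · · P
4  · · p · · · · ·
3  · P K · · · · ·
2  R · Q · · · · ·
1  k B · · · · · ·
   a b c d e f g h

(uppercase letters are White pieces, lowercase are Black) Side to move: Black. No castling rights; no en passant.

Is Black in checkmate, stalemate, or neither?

checkmate

Black to move; black king on a1.
In check: yes, from the white rook on a2.
King squares — b1: attacked by Qc2; a2: attacked by Bb1; b2: attacked by Ra2.
Legal moves for Black: none.
In check with no legal moves → checkmate.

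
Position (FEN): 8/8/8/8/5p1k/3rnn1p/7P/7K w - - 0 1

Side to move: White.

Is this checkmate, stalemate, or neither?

stalemate

White to move; white king on h1.
In check: no.
King squares — g1: attacked by Nf3; g2: attacked by Ne3; h2: own pawn.
Legal moves for White: none.
Not in check and no legal moves → stalemate.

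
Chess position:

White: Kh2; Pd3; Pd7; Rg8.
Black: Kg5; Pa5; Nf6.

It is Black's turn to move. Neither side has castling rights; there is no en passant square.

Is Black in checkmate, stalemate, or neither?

neither

Black to move; black king on g5.
In check: yes, from the white rook on g8.
Legal moves for Black: Kh6, Kh5, Kf5, Kh4, Kf4, Nxg8.
Black is in check but has 6 legal moves → neither.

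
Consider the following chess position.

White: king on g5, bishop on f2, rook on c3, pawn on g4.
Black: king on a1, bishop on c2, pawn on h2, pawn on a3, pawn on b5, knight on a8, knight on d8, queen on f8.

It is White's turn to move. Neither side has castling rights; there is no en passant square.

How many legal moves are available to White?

White to move; king on g5.
In check: no.
Legal moves: Kh5, Kh4, Rc8, Rc7, Rc6, Rc5, Rc4, Rh3, Rg3, Rf3, Re3, Rd3, Rb3, Rxa3+, Rxc2, Ba7, Bb6, Bc5, Bh4, Bd4, Bg3, Be3, Bg1, Be1.
Count: 24.

24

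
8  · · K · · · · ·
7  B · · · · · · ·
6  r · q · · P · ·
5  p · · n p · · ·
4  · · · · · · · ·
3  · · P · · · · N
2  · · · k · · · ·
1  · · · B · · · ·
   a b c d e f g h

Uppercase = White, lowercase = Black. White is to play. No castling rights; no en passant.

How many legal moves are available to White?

2

White to move; king on c8.
In check: yes, from the black queen on c6.
Legal moves: Kd8, Kb8.
Count: 2.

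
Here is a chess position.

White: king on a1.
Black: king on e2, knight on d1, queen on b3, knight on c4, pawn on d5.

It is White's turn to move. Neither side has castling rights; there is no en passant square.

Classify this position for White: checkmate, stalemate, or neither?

stalemate

White to move; white king on a1.
In check: no.
King squares — b1: attacked by Qb3; a2: attacked by Qb3; b2: attacked by Nd1.
Legal moves for White: none.
Not in check and no legal moves → stalemate.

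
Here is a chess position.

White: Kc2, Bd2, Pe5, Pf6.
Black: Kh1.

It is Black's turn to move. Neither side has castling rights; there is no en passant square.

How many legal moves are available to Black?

3

Black to move; king on h1.
In check: no.
Legal moves: Kh2, Kg2, Kg1.
Count: 3.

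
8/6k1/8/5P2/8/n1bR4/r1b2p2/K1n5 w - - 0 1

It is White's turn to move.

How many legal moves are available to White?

0

White to move; king on a1.
In check: yes, from the black rook on a2 and the black bishop on c3.
Legal moves: none.
Count: 0.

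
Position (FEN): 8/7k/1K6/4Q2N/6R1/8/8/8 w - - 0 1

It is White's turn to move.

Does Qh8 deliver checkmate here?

no

After Qh8: black king on h7; in check: yes, from the white queen on h8.
Black has 1 legal reply: Kxh8.
In check but a legal move exists → not checkmate.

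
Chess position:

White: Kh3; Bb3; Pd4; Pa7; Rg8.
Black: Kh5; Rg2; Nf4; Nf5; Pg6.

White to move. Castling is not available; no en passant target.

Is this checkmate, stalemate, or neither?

checkmate

White to move; white king on h3.
In check: yes, from the black knight on f4.
King squares — g2: attacked by Nf4; h2: attacked by Rg2; g3: attacked by Rg2; g4: attacked by Rg2; h4: attacked by Nf5.
Legal moves for White: none.
In check with no legal moves → checkmate.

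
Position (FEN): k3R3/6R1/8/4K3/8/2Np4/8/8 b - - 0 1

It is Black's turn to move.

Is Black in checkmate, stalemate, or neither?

checkmate

Black to move; black king on a8.
In check: yes, from the white rook on e8.
King squares — a7: attacked by Rg7; b7: attacked by Rg7; b8: attacked by Re8.
Legal moves for Black: none.
In check with no legal moves → checkmate.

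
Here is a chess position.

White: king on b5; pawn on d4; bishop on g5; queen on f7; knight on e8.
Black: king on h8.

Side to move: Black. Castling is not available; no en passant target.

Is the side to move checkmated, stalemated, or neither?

stalemate

Black to move; black king on h8.
In check: no.
King squares — g7: attacked by Qf7; h7: attacked by Qf7; g8: attacked by Qf7.
Legal moves for Black: none.
Not in check and no legal moves → stalemate.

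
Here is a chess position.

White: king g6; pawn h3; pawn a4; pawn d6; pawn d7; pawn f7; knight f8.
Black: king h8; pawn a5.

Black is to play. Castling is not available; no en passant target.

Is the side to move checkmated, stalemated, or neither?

Black to move; black king on h8.
In check: no.
King squares — g7: attacked by Kg6; h7: attacked by Kg6; g8: attacked by Pf7.
Legal moves for Black: none.
Not in check and no legal moves → stalemate.

stalemate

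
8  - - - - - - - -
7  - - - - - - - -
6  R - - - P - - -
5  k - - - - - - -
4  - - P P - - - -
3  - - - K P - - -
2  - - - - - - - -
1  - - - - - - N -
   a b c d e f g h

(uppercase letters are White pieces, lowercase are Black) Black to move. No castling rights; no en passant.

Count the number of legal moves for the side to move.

2

Black to move; king on a5.
In check: yes, from the white rook on a6.
Legal moves: Kxa6, Kb4.
Count: 2.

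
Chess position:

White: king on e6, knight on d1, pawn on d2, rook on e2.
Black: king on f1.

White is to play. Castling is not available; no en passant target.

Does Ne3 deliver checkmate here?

no

After Ne3: black king on f1; in check: yes, from the white knight on e3.
Black has 2 legal replies: Kxe2, Kg1.
In check but a legal move exists → not checkmate.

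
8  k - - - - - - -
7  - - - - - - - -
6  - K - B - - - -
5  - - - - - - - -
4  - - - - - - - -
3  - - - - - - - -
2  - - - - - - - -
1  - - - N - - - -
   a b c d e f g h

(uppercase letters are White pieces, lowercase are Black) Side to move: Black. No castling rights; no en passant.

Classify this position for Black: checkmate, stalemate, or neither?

Black to move; black king on a8.
In check: no.
King squares — a7: attacked by Kb6; b7: attacked by Kb6; b8: attacked by Bd6.
Legal moves for Black: none.
Not in check and no legal moves → stalemate.

stalemate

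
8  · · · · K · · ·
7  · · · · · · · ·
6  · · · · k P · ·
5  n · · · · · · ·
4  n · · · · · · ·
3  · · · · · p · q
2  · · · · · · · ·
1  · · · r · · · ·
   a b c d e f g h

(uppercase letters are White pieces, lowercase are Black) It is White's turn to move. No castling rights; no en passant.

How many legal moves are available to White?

White to move; king on e8.
In check: no.
Legal moves: Kf8, f7.
Count: 2.

2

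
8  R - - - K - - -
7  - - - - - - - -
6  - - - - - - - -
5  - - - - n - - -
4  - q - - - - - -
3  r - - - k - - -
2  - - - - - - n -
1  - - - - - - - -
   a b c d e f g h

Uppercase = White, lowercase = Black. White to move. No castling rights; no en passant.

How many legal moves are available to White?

White to move; king on e8.
In check: no.
Legal moves: Kd8, Rd8, Rc8, Rb8, Ra7, Ra6, Ra5, Ra4, Rxa3+.
Count: 9.

9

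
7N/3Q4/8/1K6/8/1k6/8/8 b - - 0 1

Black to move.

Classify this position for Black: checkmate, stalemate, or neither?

neither

Black to move; black king on b3.
In check: no.
Legal moves for Black: Kc3, Ka3, Kc2, Kb2, Ka2.
Black has 5 legal moves and is not in check → neither.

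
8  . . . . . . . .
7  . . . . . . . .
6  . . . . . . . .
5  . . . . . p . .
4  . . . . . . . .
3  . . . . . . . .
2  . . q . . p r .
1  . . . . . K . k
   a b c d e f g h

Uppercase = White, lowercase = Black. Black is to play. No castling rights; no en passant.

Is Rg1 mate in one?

After Rg1: white king on f1; in check: yes, from the black rook on g1.
King squares — e1: attacked by Rg1; g1: attacked by Kh1; e2: attacked by Qc2; f2: attacked by Qc2; g2: attacked by Rg1.
White has no legal moves → checkmate.

yes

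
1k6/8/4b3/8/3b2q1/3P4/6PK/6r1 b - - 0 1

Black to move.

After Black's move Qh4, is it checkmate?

After Qh4: white king on h2; in check: yes, from the black queen on h4.
King squares — g1: attacked by Bd4; h1: attacked by Rg1; g2: own pawn; g3: attacked by Qh4; h3: attacked by Qh4.
White has no legal moves → checkmate.

yes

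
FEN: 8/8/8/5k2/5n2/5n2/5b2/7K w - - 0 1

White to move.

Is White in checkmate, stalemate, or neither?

White to move; white king on h1.
In check: no.
King squares — g1: attacked by Bf2; g2: attacked by Nf4; h2: attacked by Nf3.
Legal moves for White: none.
Not in check and no legal moves → stalemate.

stalemate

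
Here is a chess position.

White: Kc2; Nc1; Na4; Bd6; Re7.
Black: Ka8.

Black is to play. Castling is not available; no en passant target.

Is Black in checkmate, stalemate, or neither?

Black to move; black king on a8.
In check: no.
King squares — a7: attacked by Re7; b7: attacked by Re7; b8: attacked by Bd6.
Legal moves for Black: none.
Not in check and no legal moves → stalemate.

stalemate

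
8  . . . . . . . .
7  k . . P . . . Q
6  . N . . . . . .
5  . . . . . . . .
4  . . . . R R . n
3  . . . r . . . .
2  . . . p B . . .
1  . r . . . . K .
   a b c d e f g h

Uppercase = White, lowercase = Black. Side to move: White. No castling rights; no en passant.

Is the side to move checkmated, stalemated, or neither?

White to move; white king on g1.
In check: yes, from the black rook on b1.
King squares — f1: attacked by Rb1; h1: attacked by Rb1; f2: available; g2: attacked by Nh4; h2: available.
Legal moves for White: Kh2, Kf2, Rf1, Bf1, Bd1.
White is in check but has 5 legal moves → neither.

neither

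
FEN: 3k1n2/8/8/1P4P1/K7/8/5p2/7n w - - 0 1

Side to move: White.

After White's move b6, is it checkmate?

After b6: black king on d8; in check: no.
Black is not in check, so this cannot be checkmate.

no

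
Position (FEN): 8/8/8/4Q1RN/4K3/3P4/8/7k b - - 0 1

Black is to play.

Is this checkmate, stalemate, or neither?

stalemate

Black to move; black king on h1.
In check: no.
King squares — g1: attacked by Rg5; g2: attacked by Rg5; h2: attacked by Qe5.
Legal moves for Black: none.
Not in check and no legal moves → stalemate.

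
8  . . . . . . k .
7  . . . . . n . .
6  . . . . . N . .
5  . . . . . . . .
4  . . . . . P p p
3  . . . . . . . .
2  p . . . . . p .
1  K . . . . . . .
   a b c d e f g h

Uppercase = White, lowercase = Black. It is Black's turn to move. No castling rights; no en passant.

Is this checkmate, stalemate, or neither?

neither

Black to move; black king on g8.
In check: yes, from the white knight on f6.
King squares — f7: own knight; g7: available; h7: attacked by Nf6; f8: available; h8: available.
Legal moves for Black: Kh8, Kf8, Kg7.
Black is in check but has 3 legal moves → neither.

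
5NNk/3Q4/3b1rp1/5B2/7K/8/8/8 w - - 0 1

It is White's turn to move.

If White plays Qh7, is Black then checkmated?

After Qh7: black king on h8; in check: yes, from the white queen on h7.
King squares — g7: attacked by Qh7; h7: attacked by Nf8; g8: attacked by Qh7.
Black has no legal moves → checkmate.

yes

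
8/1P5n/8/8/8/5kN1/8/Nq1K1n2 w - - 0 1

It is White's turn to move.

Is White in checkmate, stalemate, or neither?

checkmate

White to move; white king on d1.
In check: yes, from the black queen on b1.
King squares — c1: attacked by Qb1; e1: attacked by Qb1; c2: attacked by Qb1; d2: attacked by Nf1; e2: attacked by Kf3.
Legal moves for White: none.
In check with no legal moves → checkmate.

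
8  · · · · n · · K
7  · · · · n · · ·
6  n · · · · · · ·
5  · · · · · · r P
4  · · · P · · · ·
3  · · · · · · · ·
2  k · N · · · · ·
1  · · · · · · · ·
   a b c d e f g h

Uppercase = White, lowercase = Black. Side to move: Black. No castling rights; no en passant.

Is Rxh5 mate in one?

After Rxh5: white king on h8; in check: yes, from the black rook on h5.
King squares — g7: attacked by Ne8; h7: attacked by Rh5; g8: attacked by Ne7.
White has no legal moves → checkmate.

yes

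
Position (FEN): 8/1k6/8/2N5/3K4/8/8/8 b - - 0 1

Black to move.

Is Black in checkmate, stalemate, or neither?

Black to move; black king on b7.
In check: yes, from the white knight on c5.
King squares — a6: attacked by Nc5; b6: available; c6: available; a7: available; c7: available; a8: available; b8: available; c8: available.
Legal moves for Black: Kc8, Kb8, Ka8, Kc7, Ka7, Kc6, Kb6.
Black is in check but has 7 legal moves → neither.

neither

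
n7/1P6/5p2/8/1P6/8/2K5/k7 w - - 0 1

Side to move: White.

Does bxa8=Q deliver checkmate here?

yes

After bxa8=Q: black king on a1; in check: yes, from the white queen on a8.
King squares — b1: attacked by Kc2; a2: attacked by Qa8; b2: attacked by Kc2.
Black has no legal moves → checkmate.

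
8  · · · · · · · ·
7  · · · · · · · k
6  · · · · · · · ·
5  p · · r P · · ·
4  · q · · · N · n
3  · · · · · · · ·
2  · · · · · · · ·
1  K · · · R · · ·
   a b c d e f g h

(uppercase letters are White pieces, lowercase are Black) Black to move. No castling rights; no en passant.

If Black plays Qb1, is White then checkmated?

After Qb1: white king on a1; in check: yes, from the black queen on b1.
White has 2 legal replies: Kxb1, Rxb1.
In check but a legal move exists → not checkmate.

no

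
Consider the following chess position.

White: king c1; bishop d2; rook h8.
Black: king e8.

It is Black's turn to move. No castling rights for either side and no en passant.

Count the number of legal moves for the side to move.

Black to move; king on e8.
In check: yes, from the white rook on h8.
Legal moves: Kf7, Ke7, Kd7.
Count: 3.

3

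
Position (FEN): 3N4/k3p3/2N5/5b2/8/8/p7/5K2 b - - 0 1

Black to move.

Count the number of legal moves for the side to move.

Black to move; king on a7.
In check: yes, from the white knight on c6.
Legal moves: Ka8, Kb6, Ka6.
Count: 3.

3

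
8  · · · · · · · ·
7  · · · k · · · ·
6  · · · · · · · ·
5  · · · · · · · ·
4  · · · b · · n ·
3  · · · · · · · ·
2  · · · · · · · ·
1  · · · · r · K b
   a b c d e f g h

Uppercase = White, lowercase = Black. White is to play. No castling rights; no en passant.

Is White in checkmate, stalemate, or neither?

White to move; white king on g1.
In check: yes, from the black rook on e1 and the black bishop on d4.
King squares — f1: attacked by Re1; h1: attacked by Re1; f2: attacked by Bd4; g2: attacked by Bh1; h2: attacked by Ng4.
Legal moves for White: none.
In check with no legal moves → checkmate.

checkmate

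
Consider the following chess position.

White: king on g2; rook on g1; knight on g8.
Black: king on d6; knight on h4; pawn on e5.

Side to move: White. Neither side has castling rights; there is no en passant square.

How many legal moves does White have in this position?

6

White to move; king on g2.
In check: yes, from the black knight on h4.
Legal moves: Kh3, Kg3, Kh2, Kf2, Kh1, Kf1.
Count: 6.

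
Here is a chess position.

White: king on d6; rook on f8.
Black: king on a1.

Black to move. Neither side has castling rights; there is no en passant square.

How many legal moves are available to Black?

3

Black to move; king on a1.
In check: no.
Legal moves: Kb2, Ka2, Kb1.
Count: 3.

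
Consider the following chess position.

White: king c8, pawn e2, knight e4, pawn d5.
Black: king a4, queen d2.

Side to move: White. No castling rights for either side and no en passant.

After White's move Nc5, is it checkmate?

After Nc5: black king on a4; in check: yes, from the white knight on c5.
Black has 4 legal replies: Kb5, Ka5, Kb4, Ka3.
In check but a legal move exists → not checkmate.

no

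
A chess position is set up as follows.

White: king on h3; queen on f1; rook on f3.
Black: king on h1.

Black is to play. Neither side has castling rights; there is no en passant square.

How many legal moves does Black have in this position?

Black to move; king on h1.
In check: yes, from the white queen on f1.
Legal moves: none.
Count: 0.

0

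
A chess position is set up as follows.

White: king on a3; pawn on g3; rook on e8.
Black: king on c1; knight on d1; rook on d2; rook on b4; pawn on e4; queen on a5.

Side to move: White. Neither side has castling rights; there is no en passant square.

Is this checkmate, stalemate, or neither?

White to move; white king on a3.
In check: yes, from the black queen on a5.
King squares — a2: attacked by Rd2; b2: attacked by Kc1; b3: attacked by Rb4; a4: attacked by Rb4; b4: attacked by Qa5.
Legal moves for White: none.
In check with no legal moves → checkmate.

checkmate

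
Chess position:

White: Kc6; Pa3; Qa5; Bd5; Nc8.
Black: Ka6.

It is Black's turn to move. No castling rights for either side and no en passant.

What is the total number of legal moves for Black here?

1

Black to move; king on a6.
In check: yes, from the white queen on a5.
Legal moves: Kxa5.
Count: 1.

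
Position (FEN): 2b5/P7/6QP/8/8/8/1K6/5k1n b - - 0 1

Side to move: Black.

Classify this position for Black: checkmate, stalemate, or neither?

neither

Black to move; black king on f1.
In check: no.
Legal moves for Black: Bd7, Bb7, Be6, Ba6, Bf5, Bg4, Bh3, Ng3, Nf2, Kf2, Ke2, Ke1.
Black has 12 legal moves and is not in check → neither.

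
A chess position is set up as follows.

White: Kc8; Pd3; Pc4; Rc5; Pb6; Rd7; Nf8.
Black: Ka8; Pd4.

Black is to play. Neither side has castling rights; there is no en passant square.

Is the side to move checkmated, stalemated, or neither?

stalemate

Black to move; black king on a8.
In check: no.
King squares — a7: attacked by Pb6; b7: attacked by Rd7; b8: attacked by Kc8.
Legal moves for Black: none.
Not in check and no legal moves → stalemate.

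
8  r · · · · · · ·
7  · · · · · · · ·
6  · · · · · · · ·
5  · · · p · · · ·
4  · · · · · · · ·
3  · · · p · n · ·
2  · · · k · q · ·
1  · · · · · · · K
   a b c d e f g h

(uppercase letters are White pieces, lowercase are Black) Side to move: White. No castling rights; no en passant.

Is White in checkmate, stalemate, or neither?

stalemate

White to move; white king on h1.
In check: no.
King squares — g1: attacked by Qf2; g2: attacked by Qf2; h2: attacked by Qf2.
Legal moves for White: none.
Not in check and no legal moves → stalemate.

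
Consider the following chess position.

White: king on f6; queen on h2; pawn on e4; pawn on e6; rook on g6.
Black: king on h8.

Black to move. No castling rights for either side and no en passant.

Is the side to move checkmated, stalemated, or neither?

Black to move; black king on h8.
In check: yes, from the white queen on h2.
King squares — g7: attacked by Kf6; h7: attacked by Qh2; g8: attacked by Rg6.
Legal moves for Black: none.
In check with no legal moves → checkmate.

checkmate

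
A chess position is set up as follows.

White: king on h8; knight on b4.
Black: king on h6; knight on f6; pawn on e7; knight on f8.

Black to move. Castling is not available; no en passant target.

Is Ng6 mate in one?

yes

After Ng6: white king on h8; in check: yes, from the black knight on g6.
King squares — g7: attacked by Kh6; h7: attacked by Nf6; g8: attacked by Nf6.
White has no legal moves → checkmate.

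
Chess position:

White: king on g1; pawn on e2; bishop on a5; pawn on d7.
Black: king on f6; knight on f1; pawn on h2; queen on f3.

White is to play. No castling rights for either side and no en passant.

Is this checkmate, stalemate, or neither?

checkmate

White to move; white king on g1.
In check: yes, from the black pawn on h2.
King squares — f1: attacked by Qf3; h1: attacked by Qf3; f2: attacked by Qf3; g2: attacked by Qf3; h2: attacked by Nf1.
Legal moves for White: none.
In check with no legal moves → checkmate.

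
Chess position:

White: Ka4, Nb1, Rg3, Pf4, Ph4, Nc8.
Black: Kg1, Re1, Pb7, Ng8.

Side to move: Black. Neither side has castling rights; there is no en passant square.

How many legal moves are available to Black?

4

Black to move; king on g1.
In check: yes, from the white rook on g3.
Legal moves: Kh2, Kf2, Kh1, Kf1.
Count: 4.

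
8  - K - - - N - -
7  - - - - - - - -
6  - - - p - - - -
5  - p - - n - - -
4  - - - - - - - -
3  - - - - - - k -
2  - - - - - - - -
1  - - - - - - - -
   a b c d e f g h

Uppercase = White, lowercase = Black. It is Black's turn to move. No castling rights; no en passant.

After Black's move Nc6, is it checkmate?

After Nc6: white king on b8; in check: yes, from the black knight on c6.
White has 4 legal replies: Kc8, Ka8, Kc7, Kb7.
In check but a legal move exists → not checkmate.

no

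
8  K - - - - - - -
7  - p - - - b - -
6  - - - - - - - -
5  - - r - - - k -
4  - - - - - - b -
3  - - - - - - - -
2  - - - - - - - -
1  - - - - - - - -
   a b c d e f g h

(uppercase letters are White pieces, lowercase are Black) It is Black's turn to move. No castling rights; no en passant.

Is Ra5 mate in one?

no

After Ra5: white king on a8; in check: yes, from the black rook on a5.
White has 2 legal replies: Kb8, Kxb7.
In check but a legal move exists → not checkmate.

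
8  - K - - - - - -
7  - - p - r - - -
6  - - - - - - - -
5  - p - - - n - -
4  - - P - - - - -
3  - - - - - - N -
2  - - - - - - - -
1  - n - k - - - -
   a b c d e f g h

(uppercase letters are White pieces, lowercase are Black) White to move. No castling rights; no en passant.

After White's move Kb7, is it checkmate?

no

After Kb7: black king on d1; in check: no.
Black is not in check, so this cannot be checkmate.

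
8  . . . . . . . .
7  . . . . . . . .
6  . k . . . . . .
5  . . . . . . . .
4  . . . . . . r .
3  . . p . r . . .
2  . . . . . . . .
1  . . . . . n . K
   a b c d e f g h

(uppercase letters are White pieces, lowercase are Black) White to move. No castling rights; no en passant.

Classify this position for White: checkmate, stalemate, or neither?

stalemate

White to move; white king on h1.
In check: no.
King squares — g1: attacked by Rg4; g2: attacked by Rg4; h2: attacked by Nf1.
Legal moves for White: none.
Not in check and no legal moves → stalemate.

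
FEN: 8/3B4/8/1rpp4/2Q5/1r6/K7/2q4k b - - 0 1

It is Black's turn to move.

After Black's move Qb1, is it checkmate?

After Qb1: white king on a2; in check: yes, from the black queen on b1.
King squares — a1: attacked by Qb1; b1: attacked by Rb3; b2: attacked by Qb1; a3: attacked by Rb3; b3: attacked by Qb1.
White has no legal moves → checkmate.

yes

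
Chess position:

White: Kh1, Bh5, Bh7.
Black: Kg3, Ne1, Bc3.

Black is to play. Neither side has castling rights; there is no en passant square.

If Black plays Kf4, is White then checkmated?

After Kf4: white king on h1; in check: no.
White is not in check, so this cannot be checkmate.

no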